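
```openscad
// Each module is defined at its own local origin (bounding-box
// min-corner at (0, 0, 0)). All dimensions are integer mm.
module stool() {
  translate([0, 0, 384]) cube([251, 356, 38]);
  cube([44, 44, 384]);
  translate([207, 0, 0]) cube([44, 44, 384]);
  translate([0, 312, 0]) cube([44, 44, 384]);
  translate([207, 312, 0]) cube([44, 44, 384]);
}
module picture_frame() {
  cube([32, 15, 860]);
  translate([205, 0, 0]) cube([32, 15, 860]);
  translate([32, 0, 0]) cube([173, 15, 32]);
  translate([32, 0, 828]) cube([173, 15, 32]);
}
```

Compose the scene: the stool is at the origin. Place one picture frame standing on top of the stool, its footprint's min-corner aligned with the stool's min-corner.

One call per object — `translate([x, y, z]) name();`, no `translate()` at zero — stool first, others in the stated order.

stool();
translate([0, 0, 422]) picture_frame();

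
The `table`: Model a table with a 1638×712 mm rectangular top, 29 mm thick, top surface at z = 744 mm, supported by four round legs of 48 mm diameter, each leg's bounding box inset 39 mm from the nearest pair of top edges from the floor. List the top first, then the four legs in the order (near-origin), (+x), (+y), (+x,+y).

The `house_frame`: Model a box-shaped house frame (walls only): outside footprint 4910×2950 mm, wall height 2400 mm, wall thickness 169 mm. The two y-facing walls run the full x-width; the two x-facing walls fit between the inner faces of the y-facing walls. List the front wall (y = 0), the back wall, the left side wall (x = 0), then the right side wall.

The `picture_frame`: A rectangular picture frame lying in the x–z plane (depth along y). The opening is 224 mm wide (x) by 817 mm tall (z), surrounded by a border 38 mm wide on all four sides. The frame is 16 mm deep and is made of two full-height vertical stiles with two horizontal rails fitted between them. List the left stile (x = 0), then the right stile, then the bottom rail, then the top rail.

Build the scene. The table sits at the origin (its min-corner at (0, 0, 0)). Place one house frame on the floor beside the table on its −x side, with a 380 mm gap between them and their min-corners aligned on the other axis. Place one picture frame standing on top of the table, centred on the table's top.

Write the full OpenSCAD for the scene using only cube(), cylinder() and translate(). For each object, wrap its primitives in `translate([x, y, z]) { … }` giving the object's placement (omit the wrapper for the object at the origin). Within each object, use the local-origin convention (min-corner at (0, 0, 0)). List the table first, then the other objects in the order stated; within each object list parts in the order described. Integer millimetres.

translate([0, 0, 715]) cube([1638, 712, 29]);
translate([63, 63, 0]) cylinder(h = 715, r = 24);
translate([1575, 63, 0]) cylinder(h = 715, r = 24);
translate([63, 649, 0]) cylinder(h = 715, r = 24);
translate([1575, 649, 0]) cylinder(h = 715, r = 24);
translate([-5290, 0, 0]) {
  cube([4910, 169, 2400]);
  translate([0, 2781, 0]) cube([4910, 169, 2400]);
  translate([0, 169, 0]) cube([169, 2612, 2400]);
  translate([4741, 169, 0]) cube([169, 2612, 2400]);
}
translate([669, 348, 744]) {
  cube([38, 16, 893]);
  translate([262, 0, 0]) cube([38, 16, 893]);
  translate([38, 0, 0]) cube([224, 16, 38]);
  translate([38, 0, 855]) cube([224, 16, 38]);
}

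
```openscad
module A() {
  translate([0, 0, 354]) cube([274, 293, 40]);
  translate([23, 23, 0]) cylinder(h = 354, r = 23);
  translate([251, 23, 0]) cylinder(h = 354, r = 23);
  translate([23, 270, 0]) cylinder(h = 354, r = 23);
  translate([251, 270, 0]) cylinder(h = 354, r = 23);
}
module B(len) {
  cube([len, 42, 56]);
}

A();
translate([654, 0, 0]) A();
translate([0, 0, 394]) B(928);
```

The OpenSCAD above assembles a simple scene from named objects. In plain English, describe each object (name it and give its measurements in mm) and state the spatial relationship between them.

A is a simple wooden stool: a rectangular seat 274 mm (x) by 293 mm (y), 40 mm thick, top face at z = 394 mm, on four round legs, each 46 mm in diameter. The legs rest on z = 0, each leg's axis is inset half a diameter from the nearest pair of seat edges (so the leg's bounding box is flush with the corner).

B is a rectangular beam 928 mm long (x), 42 mm deep (y), 56 mm thick (z).

The beam spans the tops of two stools placed 380 mm apart, resting at z = 394 mm.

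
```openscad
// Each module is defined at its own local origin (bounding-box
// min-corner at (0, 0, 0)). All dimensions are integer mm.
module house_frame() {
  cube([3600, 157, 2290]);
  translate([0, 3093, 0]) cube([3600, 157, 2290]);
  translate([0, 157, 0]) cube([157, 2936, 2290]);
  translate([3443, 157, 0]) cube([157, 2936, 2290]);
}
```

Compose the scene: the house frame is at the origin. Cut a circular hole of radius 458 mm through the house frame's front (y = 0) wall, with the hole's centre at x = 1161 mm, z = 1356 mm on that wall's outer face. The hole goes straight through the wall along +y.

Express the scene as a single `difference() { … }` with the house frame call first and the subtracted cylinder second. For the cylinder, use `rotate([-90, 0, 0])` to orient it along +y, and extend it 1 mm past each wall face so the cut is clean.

difference() {
  house_frame();
  translate([1161, -1, 1356]) rotate([-90, 0, 0]) cylinder(h = 159, r = 458);
}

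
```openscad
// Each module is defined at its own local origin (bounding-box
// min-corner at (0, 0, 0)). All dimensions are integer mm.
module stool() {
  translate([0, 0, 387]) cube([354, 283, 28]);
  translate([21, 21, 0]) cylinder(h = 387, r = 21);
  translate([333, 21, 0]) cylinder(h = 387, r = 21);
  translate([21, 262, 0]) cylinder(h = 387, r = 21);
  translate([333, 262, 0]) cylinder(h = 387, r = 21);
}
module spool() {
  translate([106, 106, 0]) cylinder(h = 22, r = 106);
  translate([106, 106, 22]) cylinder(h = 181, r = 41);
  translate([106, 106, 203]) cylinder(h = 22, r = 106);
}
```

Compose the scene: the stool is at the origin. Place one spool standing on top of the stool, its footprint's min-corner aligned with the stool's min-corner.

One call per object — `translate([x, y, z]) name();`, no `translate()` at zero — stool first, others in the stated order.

stool();
translate([0, 0, 415]) spool();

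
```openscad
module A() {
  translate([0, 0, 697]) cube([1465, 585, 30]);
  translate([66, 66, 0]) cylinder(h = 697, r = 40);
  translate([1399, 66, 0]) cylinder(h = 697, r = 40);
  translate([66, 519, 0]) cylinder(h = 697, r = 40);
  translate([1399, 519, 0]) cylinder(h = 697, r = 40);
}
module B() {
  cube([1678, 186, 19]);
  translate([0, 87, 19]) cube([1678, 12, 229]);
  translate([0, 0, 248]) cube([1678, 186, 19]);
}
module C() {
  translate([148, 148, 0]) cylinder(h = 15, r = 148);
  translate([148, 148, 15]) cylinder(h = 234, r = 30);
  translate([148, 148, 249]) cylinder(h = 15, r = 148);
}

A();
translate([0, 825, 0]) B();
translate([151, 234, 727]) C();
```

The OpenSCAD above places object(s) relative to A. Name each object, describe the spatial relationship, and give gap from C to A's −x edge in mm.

The spool's min-x is at 151; the table's min-x is 0; gap = 151 mm.

A is a table. B is an I-beam. C is a spool. The I-beam is on the floor beside the table on its +y side. The spool is on top of the table. The gap from the spool to the table's −x edge is 151 mm.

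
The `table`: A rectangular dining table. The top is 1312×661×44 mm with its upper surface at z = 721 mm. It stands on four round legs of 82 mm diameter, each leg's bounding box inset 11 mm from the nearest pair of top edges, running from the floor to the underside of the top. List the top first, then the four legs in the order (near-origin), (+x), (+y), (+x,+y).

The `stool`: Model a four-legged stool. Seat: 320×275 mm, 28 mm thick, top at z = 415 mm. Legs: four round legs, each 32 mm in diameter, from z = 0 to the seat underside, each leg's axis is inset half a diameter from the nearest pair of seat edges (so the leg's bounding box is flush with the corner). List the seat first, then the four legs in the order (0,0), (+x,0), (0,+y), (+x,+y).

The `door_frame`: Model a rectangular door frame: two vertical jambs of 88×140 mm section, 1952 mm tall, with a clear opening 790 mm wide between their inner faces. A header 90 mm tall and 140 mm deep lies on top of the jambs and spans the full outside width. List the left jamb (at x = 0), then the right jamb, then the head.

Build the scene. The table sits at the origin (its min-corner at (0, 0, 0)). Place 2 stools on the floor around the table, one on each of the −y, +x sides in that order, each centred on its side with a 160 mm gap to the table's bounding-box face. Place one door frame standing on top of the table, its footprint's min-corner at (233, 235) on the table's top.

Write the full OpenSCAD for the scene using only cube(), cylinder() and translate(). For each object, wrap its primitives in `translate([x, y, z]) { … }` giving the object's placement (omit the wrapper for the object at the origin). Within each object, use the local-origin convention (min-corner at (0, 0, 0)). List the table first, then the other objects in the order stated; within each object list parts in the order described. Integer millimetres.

translate([0, 0, 677]) cube([1312, 661, 44]);
translate([52, 52, 0]) cylinder(h = 677, r = 41);
translate([1260, 52, 0]) cylinder(h = 677, r = 41);
translate([52, 609, 0]) cylinder(h = 677, r = 41);
translate([1260, 609, 0]) cylinder(h = 677, r = 41);
translate([496, -435, 0]) {
  translate([0, 0, 387]) cube([320, 275, 28]);
  translate([16, 16, 0]) cylinder(h = 387, r = 16);
  translate([304, 16, 0]) cylinder(h = 387, r = 16);
  translate([16, 259, 0]) cylinder(h = 387, r = 16);
  translate([304, 259, 0]) cylinder(h = 387, r = 16);
}
translate([1472, 193, 0]) {
  translate([0, 0, 387]) cube([320, 275, 28]);
  translate([16, 16, 0]) cylinder(h = 387, r = 16);
  translate([304, 16, 0]) cylinder(h = 387, r = 16);
  translate([16, 259, 0]) cylinder(h = 387, r = 16);
  translate([304, 259, 0]) cylinder(h = 387, r = 16);
}
translate([233, 235, 721]) {
  cube([88, 140, 1952]);
  translate([878, 0, 0]) cube([88, 140, 1952]);
  translate([0, 0, 1952]) cube([966, 140, 90]);
}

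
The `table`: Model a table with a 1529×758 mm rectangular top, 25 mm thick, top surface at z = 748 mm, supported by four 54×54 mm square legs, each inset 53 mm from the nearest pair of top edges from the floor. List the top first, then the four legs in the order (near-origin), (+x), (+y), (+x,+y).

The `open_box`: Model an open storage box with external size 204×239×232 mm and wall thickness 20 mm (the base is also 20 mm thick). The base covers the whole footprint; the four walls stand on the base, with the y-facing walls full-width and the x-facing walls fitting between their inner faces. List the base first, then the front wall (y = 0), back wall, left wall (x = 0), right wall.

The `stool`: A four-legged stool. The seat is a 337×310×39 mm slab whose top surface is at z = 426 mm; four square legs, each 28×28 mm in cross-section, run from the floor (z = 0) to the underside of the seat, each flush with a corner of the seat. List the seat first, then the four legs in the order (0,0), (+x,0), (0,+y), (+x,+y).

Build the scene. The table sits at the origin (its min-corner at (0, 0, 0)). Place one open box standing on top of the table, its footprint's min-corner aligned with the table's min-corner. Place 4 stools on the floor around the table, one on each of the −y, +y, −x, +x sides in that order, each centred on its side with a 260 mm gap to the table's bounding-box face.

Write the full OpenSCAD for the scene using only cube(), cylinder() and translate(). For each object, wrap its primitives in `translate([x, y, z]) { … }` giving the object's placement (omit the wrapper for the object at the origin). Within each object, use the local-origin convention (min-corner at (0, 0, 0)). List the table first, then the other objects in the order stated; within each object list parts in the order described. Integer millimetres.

translate([0, 0, 723]) cube([1529, 758, 25]);
translate([53, 53, 0]) cube([54, 54, 723]);
translate([1422, 53, 0]) cube([54, 54, 723]);
translate([53, 651, 0]) cube([54, 54, 723]);
translate([1422, 651, 0]) cube([54, 54, 723]);
translate([0, 0, 748]) {
  cube([204, 239, 20]);
  translate([0, 0, 20]) cube([204, 20, 212]);
  translate([0, 219, 20]) cube([204, 20, 212]);
  translate([0, 20, 20]) cube([20, 199, 212]);
  translate([184, 20, 20]) cube([20, 199, 212]);
}
translate([596, -570, 0]) {
  translate([0, 0, 387]) cube([337, 310, 39]);
  cube([28, 28, 387]);
  translate([309, 0, 0]) cube([28, 28, 387]);
  translate([0, 282, 0]) cube([28, 28, 387]);
  translate([309, 282, 0]) cube([28, 28, 387]);
}
translate([596, 1018, 0]) {
  translate([0, 0, 387]) cube([337, 310, 39]);
  cube([28, 28, 387]);
  translate([309, 0, 0]) cube([28, 28, 387]);
  translate([0, 282, 0]) cube([28, 28, 387]);
  translate([309, 282, 0]) cube([28, 28, 387]);
}
translate([-597, 224, 0]) {
  translate([0, 0, 387]) cube([337, 310, 39]);
  cube([28, 28, 387]);
  translate([309, 0, 0]) cube([28, 28, 387]);
  translate([0, 282, 0]) cube([28, 28, 387]);
  translate([309, 282, 0]) cube([28, 28, 387]);
}
translate([1789, 224, 0]) {
  translate([0, 0, 387]) cube([337, 310, 39]);
  cube([28, 28, 387]);
  translate([309, 0, 0]) cube([28, 28, 387]);
  translate([0, 282, 0]) cube([28, 28, 387]);
  translate([309, 282, 0]) cube([28, 28, 387]);
}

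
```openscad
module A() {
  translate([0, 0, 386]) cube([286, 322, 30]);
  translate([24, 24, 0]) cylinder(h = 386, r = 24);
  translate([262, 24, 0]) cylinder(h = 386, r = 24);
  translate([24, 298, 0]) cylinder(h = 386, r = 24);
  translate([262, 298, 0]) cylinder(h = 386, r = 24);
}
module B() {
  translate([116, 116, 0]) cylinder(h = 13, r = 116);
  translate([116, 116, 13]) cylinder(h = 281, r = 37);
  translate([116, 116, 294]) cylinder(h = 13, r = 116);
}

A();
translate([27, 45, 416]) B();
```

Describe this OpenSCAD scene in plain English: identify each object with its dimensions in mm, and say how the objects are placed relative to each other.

A is a four-legged stool. The seat is 286×322 mm, 30 mm thick, top at z = 416 mm. It stands on four round legs, each 48 mm in diameter, from z = 0 to the seat underside, each leg's axis is inset half a diameter from the nearest pair of seat edges (so the leg's bounding box is flush with the corner).

B is a spool: two coaxial disc flanges of radius 116 mm and thickness 13 mm, joined by a core cylinder of radius 37 mm and height 281 mm. The lower flange rests on z = 0 and the three cylinders share a vertical axis.

The spool is on top of the stool, centred.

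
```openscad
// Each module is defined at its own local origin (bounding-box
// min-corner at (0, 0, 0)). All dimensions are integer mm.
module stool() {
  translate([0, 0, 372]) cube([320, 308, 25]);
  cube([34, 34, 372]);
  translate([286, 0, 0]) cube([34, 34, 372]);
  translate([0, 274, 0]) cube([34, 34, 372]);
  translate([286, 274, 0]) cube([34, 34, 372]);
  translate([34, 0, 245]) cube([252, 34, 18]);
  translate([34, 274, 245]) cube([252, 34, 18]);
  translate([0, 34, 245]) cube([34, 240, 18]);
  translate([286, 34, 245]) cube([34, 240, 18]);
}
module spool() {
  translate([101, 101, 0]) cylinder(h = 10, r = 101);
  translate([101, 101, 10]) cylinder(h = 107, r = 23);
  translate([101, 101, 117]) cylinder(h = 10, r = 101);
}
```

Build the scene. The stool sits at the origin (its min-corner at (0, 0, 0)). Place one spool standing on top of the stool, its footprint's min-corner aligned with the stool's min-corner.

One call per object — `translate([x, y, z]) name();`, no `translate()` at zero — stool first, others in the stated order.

stool();
translate([0, 0, 397]) spool();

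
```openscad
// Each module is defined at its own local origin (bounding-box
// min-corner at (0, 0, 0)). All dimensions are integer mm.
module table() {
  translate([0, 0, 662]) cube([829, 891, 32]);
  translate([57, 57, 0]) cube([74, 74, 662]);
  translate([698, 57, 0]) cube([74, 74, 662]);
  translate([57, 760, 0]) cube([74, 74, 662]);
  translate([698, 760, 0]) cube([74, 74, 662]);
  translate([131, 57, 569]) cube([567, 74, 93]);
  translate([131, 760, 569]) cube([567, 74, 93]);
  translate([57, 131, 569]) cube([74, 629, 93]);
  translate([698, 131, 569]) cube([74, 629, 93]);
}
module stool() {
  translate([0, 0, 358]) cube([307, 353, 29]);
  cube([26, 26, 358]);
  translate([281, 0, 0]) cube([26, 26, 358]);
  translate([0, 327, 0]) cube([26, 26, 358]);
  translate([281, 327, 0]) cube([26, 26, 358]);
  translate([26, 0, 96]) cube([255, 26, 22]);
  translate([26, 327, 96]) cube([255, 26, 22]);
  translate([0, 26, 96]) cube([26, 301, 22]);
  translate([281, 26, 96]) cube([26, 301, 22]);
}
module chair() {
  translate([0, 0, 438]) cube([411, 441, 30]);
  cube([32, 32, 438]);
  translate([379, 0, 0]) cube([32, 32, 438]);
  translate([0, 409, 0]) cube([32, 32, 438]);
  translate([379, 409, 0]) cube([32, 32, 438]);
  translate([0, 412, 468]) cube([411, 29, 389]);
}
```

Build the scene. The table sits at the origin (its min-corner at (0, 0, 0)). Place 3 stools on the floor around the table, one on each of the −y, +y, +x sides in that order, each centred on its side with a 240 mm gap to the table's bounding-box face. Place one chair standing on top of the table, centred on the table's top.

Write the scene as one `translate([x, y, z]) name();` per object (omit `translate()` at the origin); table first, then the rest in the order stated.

table();
translate([261, -593, 0]) stool();
translate([261, 1131, 0]) stool();
translate([1069, 269, 0]) stool();
translate([209, 225, 694]) chair();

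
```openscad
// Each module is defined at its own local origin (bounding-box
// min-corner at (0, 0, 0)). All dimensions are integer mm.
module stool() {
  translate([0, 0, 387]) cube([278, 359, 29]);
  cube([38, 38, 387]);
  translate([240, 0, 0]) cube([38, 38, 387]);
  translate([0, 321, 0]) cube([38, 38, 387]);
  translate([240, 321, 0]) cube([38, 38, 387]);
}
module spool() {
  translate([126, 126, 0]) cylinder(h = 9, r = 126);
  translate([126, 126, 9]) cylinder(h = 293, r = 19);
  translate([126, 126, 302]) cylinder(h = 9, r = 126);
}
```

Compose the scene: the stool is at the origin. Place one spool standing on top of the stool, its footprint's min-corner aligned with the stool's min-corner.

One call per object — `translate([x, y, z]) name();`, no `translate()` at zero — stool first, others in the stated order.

stool();
translate([0, 0, 416]) spool();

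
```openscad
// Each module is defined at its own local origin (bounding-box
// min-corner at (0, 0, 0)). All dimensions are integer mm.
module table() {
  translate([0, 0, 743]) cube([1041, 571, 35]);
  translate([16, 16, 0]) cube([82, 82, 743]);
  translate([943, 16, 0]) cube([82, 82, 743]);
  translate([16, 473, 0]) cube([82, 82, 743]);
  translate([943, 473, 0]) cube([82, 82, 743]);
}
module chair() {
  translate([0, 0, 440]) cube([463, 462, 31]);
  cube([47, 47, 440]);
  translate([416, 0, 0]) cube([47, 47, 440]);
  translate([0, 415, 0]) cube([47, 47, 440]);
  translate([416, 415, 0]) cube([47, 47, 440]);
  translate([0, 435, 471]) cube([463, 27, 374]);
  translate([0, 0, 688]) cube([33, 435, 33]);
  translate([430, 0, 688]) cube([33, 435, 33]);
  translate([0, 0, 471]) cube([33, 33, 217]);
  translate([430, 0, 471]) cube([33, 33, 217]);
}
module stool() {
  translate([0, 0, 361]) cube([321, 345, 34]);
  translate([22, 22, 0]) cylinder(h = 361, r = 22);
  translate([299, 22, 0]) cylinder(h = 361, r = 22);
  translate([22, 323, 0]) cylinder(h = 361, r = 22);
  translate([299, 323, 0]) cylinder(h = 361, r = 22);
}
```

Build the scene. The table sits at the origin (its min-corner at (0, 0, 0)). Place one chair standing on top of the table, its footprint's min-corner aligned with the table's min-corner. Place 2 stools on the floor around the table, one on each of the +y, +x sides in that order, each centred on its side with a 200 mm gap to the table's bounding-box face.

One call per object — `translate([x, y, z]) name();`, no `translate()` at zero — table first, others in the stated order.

table();
translate([0, 0, 778]) chair();
translate([360, 771, 0]) stool();
translate([1241, 113, 0]) stool();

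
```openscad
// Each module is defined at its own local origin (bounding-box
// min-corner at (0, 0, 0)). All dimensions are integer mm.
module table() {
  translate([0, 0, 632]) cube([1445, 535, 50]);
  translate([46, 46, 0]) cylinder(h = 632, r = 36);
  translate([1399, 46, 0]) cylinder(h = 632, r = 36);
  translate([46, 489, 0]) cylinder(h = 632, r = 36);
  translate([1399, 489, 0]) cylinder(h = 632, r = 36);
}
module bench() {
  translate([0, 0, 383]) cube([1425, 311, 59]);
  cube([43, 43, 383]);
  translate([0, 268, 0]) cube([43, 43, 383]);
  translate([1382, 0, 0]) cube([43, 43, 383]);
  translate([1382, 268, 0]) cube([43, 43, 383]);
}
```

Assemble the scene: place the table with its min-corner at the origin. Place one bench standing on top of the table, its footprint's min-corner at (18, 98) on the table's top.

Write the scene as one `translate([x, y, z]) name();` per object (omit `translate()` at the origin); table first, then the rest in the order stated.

table();
translate([18, 98, 682]) bench();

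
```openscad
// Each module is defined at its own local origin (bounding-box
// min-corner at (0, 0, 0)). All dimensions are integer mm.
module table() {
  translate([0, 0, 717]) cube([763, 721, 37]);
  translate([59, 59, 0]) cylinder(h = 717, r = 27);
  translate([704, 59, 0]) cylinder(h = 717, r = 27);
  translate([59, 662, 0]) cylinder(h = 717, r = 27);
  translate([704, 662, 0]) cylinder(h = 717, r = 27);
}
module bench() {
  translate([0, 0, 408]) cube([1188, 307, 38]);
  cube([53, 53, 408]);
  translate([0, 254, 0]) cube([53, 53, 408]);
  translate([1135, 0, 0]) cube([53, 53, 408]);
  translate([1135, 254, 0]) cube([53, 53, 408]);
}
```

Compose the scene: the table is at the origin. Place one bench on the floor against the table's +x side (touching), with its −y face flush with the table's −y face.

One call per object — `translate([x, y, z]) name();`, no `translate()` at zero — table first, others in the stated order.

table();
translate([763, 0, 0]) bench();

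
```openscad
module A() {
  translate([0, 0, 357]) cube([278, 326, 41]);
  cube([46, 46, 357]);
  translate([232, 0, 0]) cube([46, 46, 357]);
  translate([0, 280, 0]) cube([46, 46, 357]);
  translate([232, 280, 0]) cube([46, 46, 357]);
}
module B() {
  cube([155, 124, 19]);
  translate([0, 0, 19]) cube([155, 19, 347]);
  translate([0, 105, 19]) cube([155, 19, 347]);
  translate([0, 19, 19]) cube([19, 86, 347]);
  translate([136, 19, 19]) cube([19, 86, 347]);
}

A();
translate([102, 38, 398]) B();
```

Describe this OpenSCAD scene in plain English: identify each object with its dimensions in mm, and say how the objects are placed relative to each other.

A is a four-legged stool. The seat is a 278×326×41 mm slab whose top surface is at z = 398 mm; four square legs, each 46×46 mm in cross-section, run from the floor (z = 0) to the underside of the seat, each flush with a corner of the seat.

B is an open-topped rectangular box: outside dimensions 155×124×366 mm, with a uniform wall and base thickness of 19 mm. The base is a full 155×124 slab on the floor; four walls sit on top of the base. The front and back walls (the −y and +y sides) span the full width; the two side walls fit between them.

The open box is on top of the stool.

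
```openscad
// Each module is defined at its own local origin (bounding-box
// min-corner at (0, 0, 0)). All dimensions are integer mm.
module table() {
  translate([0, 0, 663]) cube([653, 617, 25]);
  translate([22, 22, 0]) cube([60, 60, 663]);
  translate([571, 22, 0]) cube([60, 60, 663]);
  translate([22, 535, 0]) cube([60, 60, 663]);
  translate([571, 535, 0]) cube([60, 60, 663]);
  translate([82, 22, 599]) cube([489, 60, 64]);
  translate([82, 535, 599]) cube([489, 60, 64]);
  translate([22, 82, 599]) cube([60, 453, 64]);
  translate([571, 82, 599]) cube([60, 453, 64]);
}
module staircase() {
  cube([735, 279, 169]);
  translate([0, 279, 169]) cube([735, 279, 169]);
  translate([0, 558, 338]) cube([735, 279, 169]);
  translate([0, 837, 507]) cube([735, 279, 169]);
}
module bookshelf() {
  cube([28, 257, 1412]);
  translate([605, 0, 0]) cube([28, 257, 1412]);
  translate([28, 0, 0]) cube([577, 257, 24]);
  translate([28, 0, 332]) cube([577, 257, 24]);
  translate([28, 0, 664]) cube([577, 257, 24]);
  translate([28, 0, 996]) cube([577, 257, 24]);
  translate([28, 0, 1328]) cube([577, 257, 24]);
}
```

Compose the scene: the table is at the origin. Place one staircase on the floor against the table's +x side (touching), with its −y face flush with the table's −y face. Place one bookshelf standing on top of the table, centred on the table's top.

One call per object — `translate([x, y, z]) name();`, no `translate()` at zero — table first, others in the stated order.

table();
translate([653, 0, 0]) staircase();
translate([10, 180, 688]) bookshelf();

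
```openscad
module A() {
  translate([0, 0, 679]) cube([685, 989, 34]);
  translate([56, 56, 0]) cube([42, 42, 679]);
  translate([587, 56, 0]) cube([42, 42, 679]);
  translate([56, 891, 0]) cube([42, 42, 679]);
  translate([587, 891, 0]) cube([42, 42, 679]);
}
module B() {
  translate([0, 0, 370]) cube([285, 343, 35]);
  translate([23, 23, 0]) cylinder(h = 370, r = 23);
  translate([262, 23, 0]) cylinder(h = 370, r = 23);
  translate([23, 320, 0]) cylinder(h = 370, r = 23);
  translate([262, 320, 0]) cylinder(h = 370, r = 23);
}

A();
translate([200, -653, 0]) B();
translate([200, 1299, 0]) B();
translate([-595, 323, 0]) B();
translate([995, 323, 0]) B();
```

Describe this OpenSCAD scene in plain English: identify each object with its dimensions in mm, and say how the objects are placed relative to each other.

A is a table: top 685 mm (x) × 989 mm (y), 34 mm thick, upper face at z = 713 mm, on four 42×42 mm square legs, each inset 56 mm from the nearest pair of top edges, running from z = 0 to the bottom of the top.

B is a simple wooden stool: a rectangular seat 285 mm (x) by 343 mm (y), 35 mm thick, top face at z = 405 mm, on four round legs, each 46 mm in diameter. The legs rest on z = 0, each leg's axis is inset half a diameter from the nearest pair of seat edges (so the leg's bounding box is flush with the corner).

Four stools sit around the table at the −y, +y, −x, +x sides.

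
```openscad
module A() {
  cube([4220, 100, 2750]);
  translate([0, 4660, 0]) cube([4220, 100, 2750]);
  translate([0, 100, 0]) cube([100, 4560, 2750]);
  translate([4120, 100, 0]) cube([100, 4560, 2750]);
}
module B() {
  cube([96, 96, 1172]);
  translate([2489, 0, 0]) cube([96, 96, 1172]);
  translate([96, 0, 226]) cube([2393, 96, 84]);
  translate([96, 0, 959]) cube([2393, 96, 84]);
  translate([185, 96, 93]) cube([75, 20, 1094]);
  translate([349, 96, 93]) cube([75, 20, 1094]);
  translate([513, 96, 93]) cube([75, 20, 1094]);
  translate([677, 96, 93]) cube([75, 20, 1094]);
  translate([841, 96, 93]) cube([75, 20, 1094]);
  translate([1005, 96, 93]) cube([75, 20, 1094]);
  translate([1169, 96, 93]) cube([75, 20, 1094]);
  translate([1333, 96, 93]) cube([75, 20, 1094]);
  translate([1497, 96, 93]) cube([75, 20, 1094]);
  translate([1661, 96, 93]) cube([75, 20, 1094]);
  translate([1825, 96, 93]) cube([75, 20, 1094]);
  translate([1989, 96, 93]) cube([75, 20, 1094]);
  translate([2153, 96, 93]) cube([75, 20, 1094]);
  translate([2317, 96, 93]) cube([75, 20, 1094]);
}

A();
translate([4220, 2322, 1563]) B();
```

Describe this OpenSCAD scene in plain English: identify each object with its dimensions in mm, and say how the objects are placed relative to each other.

A is a box-shaped house frame (walls only): outside footprint 4220×4760 mm, wall height 2750 mm, wall thickness 100 mm. The two y-facing walls run the full x-width; the two x-facing walls fit between the inner faces of the y-facing walls.

B is a fence section. Two 96×96 mm posts, 1172 mm tall, stand on the floor with a clear span of 2393 mm between their inner faces. Two horizontal rails of 96×84 mm section span the gap between the posts with their undersides at z = 226 mm and z = 959 mm, flush with the posts' −y face. 14 pickets, each 75 mm wide, 20 mm thick and 1094 mm tall, are fixed to the +y face of the rails with their bottoms at z = 93 mm, evenly spaced across the span with equal gaps (rounded down to the nearest mm) at the −x end and between each pair — any rounding remainder accumulates at the +x end.

The fence section is beside the house frame with their tops flush at z = 2750.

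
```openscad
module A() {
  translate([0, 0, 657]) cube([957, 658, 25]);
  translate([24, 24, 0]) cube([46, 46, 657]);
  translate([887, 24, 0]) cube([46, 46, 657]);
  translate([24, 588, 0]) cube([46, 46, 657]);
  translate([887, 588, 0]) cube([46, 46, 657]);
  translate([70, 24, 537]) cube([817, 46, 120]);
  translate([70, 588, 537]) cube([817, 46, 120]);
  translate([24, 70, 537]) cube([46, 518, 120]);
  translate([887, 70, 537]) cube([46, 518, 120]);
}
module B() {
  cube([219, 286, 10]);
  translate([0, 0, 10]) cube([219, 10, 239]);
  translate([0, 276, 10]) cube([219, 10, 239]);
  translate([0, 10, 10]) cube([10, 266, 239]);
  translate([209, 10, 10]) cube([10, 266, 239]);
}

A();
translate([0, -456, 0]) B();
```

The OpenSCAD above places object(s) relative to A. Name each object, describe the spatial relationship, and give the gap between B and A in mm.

A is a table. B is an open box. The open box is on the floor beside the table on its −y side. The gap between the open box and the table is 170 mm.

The open box's nearest face is 170 mm from the table's −y face.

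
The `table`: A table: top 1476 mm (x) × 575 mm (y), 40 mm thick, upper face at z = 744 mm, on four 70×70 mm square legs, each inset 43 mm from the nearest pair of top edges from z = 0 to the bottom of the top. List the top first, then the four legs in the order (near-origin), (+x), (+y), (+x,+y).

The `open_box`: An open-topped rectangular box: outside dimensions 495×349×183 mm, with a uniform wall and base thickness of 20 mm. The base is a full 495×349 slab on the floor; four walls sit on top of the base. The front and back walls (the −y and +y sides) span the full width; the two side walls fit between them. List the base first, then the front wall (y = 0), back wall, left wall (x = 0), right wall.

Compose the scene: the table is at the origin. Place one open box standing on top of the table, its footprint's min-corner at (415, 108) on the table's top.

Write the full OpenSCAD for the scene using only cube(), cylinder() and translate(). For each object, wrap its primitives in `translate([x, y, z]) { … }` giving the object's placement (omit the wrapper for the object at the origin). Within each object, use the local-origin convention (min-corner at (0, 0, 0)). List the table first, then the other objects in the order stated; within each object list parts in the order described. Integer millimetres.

translate([0, 0, 704]) cube([1476, 575, 40]);
translate([43, 43, 0]) cube([70, 70, 704]);
translate([1363, 43, 0]) cube([70, 70, 704]);
translate([43, 462, 0]) cube([70, 70, 704]);
translate([1363, 462, 0]) cube([70, 70, 704]);
translate([415, 108, 744]) {
  cube([495, 349, 20]);
  translate([0, 0, 20]) cube([495, 20, 163]);
  translate([0, 329, 20]) cube([495, 20, 163]);
  translate([0, 20, 20]) cube([20, 309, 163]);
  translate([475, 20, 20]) cube([20, 309, 163]);
}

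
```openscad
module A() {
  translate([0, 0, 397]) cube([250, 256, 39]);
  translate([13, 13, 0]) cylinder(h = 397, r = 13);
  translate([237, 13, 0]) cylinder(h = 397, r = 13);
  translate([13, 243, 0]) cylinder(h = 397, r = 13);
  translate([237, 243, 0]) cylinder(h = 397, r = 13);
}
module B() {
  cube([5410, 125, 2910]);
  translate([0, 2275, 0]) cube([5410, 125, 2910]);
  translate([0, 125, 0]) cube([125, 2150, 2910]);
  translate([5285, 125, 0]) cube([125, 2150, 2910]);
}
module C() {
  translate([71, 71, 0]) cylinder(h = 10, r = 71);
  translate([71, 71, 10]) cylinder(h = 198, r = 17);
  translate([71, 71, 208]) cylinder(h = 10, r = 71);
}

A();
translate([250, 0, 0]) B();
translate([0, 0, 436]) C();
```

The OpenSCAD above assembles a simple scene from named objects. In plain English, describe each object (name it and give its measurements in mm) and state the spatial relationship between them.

A is a four-legged stool. The seat is 250×256 mm, 39 mm thick, top at z = 436 mm. It stands on four round legs, each 26 mm in diameter, from z = 0 to the seat underside, each leg's axis is inset half a diameter from the nearest pair of seat edges (so the leg's bounding box is flush with the corner).

B is a box-shaped house frame (walls only): outside footprint 5410×2400 mm, wall height 2910 mm, wall thickness 125 mm. The two y-facing walls run the full x-width; the two x-facing walls fit between the inner faces of the y-facing walls.

C is a spool: two coaxial disc flanges of radius 71 mm and thickness 10 mm, joined by a core cylinder of radius 17 mm and height 198 mm. The lower flange rests on z = 0 and the three cylinders share a vertical axis.

The house frame is against the stool's +x side, with their −y faces flush. The spool is on top of the stool.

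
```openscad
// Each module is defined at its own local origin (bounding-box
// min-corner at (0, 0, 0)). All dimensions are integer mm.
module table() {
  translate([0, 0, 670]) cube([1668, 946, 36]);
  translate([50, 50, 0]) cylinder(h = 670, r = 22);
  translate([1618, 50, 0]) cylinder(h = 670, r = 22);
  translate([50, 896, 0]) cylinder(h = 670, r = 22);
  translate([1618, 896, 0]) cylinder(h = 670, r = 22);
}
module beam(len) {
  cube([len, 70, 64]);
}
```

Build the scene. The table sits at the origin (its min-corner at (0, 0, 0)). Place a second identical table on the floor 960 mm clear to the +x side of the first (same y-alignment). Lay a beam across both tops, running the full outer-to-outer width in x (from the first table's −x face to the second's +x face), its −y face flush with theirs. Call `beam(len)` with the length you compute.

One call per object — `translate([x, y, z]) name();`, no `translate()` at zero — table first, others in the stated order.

table();
translate([2628, 0, 0]) table();
translate([0, 0, 706]) beam(4296);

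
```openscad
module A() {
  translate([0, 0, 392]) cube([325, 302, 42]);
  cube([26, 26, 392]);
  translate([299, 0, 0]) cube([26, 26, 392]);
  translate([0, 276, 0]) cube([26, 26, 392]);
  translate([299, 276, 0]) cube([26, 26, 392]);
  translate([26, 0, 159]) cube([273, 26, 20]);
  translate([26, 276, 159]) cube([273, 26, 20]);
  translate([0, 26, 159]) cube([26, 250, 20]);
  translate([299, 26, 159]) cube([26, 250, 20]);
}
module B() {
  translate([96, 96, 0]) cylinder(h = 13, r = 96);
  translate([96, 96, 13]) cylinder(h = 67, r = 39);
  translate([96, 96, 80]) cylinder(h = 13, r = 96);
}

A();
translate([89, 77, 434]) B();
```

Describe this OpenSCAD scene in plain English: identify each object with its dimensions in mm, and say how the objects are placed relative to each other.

A is a simple wooden stool: a rectangular seat 325 mm (x) by 302 mm (y), 42 mm thick, top face at z = 434 mm, on four square legs, each 26×26 mm in cross-section. The legs rest on z = 0, each flush with a corner of the seat. Four stretchers, 26 mm wide and 20 mm tall, connect adjacent legs with their undersides at z = 159 mm, each running between the inner faces of the legs it joins and aligned with the legs' outer faces on the other axis.

B is a spool: two coaxial disc flanges of radius 96 mm and thickness 13 mm, joined by a core cylinder of radius 39 mm and height 67 mm. The lower flange rests on z = 0 and the three cylinders share a vertical axis.

The spool is on top of the stool.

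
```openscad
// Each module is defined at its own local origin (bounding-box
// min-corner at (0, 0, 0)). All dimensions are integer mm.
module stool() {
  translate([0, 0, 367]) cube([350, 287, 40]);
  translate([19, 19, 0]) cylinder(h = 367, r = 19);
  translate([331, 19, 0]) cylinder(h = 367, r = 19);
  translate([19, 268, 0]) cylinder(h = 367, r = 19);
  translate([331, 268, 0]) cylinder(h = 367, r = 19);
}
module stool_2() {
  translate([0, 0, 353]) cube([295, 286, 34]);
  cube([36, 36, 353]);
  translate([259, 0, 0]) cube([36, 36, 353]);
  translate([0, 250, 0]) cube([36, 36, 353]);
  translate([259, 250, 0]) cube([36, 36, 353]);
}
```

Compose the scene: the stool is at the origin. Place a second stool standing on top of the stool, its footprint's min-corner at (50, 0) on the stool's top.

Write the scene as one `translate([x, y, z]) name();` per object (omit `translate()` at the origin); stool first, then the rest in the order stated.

stool();
translate([50, 0, 407]) stool_2();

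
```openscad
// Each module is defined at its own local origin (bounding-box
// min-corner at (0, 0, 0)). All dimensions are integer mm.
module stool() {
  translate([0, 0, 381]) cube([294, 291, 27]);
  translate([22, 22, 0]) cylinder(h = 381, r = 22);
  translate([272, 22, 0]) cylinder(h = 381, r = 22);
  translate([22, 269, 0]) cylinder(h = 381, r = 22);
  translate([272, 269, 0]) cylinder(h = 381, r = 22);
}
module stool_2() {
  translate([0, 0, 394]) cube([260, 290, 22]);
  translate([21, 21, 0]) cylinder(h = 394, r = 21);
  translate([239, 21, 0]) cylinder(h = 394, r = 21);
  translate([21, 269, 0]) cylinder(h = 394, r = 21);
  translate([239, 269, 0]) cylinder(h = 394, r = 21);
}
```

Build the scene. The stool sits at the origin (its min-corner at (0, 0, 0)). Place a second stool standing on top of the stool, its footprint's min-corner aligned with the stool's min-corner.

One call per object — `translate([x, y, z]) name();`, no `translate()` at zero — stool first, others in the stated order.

stool();
translate([0, 0, 408]) stool_2();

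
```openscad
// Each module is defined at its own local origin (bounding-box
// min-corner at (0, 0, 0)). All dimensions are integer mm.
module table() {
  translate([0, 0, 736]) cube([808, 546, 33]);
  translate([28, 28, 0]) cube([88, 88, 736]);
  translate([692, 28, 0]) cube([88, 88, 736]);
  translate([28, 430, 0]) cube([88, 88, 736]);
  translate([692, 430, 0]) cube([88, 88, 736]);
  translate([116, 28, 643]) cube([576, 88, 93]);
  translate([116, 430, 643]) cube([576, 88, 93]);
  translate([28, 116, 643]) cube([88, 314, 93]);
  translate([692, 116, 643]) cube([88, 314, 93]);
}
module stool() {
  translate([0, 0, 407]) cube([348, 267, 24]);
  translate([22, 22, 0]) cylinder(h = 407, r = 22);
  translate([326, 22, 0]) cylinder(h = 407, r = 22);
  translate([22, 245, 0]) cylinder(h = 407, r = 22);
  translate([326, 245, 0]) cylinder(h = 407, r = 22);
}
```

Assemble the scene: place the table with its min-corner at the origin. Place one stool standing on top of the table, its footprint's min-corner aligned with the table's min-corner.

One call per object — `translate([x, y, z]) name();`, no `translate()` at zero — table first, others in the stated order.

table();
translate([0, 0, 769]) stool();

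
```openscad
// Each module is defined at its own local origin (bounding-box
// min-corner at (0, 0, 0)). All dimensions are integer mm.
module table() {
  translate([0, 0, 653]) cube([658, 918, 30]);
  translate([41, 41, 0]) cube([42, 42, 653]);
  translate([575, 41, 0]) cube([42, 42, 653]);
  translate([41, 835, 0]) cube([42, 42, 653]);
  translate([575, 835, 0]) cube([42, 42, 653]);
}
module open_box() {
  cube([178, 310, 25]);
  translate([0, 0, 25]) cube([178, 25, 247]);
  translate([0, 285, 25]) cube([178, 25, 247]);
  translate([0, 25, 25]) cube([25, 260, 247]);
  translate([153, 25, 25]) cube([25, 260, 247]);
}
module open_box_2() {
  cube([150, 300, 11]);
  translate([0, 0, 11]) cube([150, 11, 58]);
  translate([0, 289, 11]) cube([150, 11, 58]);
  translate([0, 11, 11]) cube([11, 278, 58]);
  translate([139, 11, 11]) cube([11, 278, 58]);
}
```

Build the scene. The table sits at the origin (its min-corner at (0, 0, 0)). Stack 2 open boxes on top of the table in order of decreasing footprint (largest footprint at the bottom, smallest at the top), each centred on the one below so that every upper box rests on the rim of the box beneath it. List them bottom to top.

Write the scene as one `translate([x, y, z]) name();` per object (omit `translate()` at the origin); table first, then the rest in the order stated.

table();
translate([240, 304, 683]) open_box();
translate([254, 309, 955]) open_box_2();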